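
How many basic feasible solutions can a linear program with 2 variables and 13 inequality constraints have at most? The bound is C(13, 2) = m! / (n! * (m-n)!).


Each vertex corresponds to some choice of n active constraints out of m, so the number of vertices is at most C(m, n) = m! / (n!(m-n)!).
m = 13, n = 2
Numerator: 13 * 12
Denominator: 2! = 2
C(13, 2) = 78


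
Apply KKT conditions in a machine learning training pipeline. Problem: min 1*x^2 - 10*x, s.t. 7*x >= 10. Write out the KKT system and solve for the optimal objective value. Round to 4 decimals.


Step 1: Try lambda = 0 (constraint inactive).
Stationarity: 2*1*x - 10 = 0
x* = 10/(2*1) = 5.0
Check constraint: 7*5.0 = 35.0 >= 10 -- satisfied.
Step 2: Compute optimal value.
f(x*) = 1*5.0^2 - 10*5.0 = -25.0


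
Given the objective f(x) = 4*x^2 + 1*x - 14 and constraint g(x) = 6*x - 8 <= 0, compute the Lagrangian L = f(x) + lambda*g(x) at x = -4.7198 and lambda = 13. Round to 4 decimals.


Step 1: Evaluate f(x).
f(-4.7198) = 4*(-4.7198)^2 + 1*(-4.7198) - 14 = 70.3862
Step 2: Evaluate g(x).
g(-4.7198) = 6*-4.7198 - 8 = -36.3188
Step 3: Compute Lagrangian.
L = 70.3862 + 13*-36.3188 = -401.7582


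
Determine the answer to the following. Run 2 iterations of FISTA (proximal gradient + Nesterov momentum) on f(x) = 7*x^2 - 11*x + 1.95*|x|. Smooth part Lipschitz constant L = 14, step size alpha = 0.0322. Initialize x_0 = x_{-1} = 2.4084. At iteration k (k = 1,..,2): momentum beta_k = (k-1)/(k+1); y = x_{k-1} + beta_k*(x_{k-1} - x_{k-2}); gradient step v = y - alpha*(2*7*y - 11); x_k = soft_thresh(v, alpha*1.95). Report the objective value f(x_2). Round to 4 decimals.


FISTA on f(x) = 7*x^2 - 11*x + 1.95*|x|
L = 14, alpha = 0.0322
Iteration 1: beta = 0.0, y = 2.4084 + 0.0*(2.4084 - 2.4084) = 2.4084
  grad(y) = 22.7176, v = y - alpha*grad = 1.6769
  prox(v) = soft_thresh(1.6769, 0.0628) = 1.6141
Iteration 2: beta = 0.3333, y = 1.6141 + 0.3333*(1.6141 - 2.4084) = 1.3493
  grad(y) = 7.8907, v = y - alpha*grad = 1.0953
  prox(v) = soft_thresh(1.0953, 0.0628) = 1.0325
f(x_2) = 7*1.0325^2 - 11*1.0325 + 1.95*|1.0325| = -1.8819


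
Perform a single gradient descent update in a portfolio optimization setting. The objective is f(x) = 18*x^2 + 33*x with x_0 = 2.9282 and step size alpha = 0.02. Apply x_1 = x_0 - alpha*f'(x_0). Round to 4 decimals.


We compute the gradient at x_0 and apply the update.
f'(x) = 36*x + 33
f'(2.9282) = 36*2.9282 + 33 = 138.4152
x_1 = 2.9282 - 0.02*138.4152 = 0.1599


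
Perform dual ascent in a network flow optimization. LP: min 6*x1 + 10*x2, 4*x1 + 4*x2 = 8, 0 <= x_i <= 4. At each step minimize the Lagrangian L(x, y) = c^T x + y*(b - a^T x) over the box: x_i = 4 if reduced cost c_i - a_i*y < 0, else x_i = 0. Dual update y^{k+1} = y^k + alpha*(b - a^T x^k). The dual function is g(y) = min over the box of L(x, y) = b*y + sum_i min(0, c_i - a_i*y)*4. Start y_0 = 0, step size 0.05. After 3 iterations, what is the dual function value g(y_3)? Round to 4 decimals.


Dual ascent for LP: min 6*x1 + 10*x2, 4*x1 + 4*x2 = 8, 0 <= x_i <= 4
Step 1: y^k = 0.0, reduced costs: (6.0, 10.0)
  x^k = (0.0, 0.0), subgradient = b - a^T x = 8.0
  y^{k+1} = 0.0 + 0.05*8.0 = 0.4
Step 2: y^k = 0.4, reduced costs: (4.4, 8.4)
  x^k = (0.0, 0.0), subgradient = b - a^T x = 8.0
  y^{k+1} = 0.4 + 0.05*8.0 = 0.8
Step 3: y^k = 0.8, reduced costs: (2.8, 6.8)
  x^k = (0.0, 0.0), subgradient = b - a^T x = 8.0
  y^{k+1} = 0.8 + 0.05*8.0 = 1.2
Dual objective at y_3 = 1.2: reduced costs (1.2, 5.2), box minimizer x = (0.0, 0.0)
g(y_3) = b*y + (c1 - a1*y)*x1 + (c2 - a2*y)*x2 = 8*1.2 + 1.2*0.0 + 5.2*0.0 = 9.6 + 0.0 + 0.0 = 9.6


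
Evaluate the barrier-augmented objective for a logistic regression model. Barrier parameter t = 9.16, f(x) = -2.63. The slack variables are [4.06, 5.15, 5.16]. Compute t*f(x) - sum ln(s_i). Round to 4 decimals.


Step 1: Compute log-barrier.
ln values: [1.4012, 1.639, 1.6409]
phi = -(1.4012 + 1.639 + 1.6409) = -4.6811
Step 2: Compute augmented objective.
t*f(x) = 9.16*-2.63 = -24.0908
Total = -24.0908 - 4.6811 = -28.7719


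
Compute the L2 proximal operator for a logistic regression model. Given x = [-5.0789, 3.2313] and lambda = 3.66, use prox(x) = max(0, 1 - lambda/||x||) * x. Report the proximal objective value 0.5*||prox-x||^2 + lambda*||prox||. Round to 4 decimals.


Step 1: Compute ||x||.
||x|| = 6.0197
Step 2: Compute scaling factor.
scale = max(0, 1 - 3.66/6.0197) = 0.392
Step 3: prox(x) = [-1.9909, 1.2667]
||prox(x)|| = 2.3597
Step 4: Proximal objective.
0.5*||prox-x||^2 = 6.6978
lambda*||prox|| = 8.6365
Total = 15.3342


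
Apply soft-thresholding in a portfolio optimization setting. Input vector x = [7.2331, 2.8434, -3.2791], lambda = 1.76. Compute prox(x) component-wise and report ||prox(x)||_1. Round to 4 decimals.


Soft-thresholding with lambda = 1.76:
prox(7.2331) = sign(7.2331)*max(|7.2331| - 1.76, 0) = 5.4731
prox(2.8434) = sign(2.8434)*max(|2.8434| - 1.76, 0) = 1.0834
prox(-3.2791) = sign(-3.2791)*max(|-3.2791| - 1.76, 0) = -1.5191
prox(x) = [5.4731, 1.0834, -1.5191]
||prox(x)||_1 = 5.4731 + 1.0834 + 1.5191 = 8.0756


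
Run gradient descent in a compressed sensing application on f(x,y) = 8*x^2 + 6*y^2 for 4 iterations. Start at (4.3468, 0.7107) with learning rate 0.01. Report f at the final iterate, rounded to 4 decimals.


Gradient descent on f(x,y) = 8*x^2 + 6*y^2.
Starting point: (4.3468, 0.7107), alpha = 0.01
Step 1: grad_x = 2*8*4.3468 = 69.5488, grad_y = 2*6*0.7107 = 8.5284
  x_1 = 4.3468 - 0.01*69.5488 = 3.6513
  y_1 = 0.7107 - 0.01*8.5284 = 0.6254
Step 2: grad_x = 2*8*3.6513 = 58.421, grad_y = 2*6*0.6254 = 7.505
  x_2 = 3.6513 - 0.01*58.421 = 3.0671
  y_2 = 0.6254 - 0.01*7.505 = 0.5504
Step 3: grad_x = 2*8*3.0671 = 49.0736, grad_y = 2*6*0.5504 = 6.6044
  x_3 = 3.0671 - 0.01*49.0736 = 2.5764
  y_3 = 0.5504 - 0.01*6.6044 = 0.4843
Step 4: grad_x = 2*8*2.5764 = 41.2219, grad_y = 2*6*0.4843 = 5.8119
  x_4 = 2.5764 - 0.01*41.2219 = 2.1641
  y_4 = 0.4843 - 0.01*5.8119 = 0.4262
f(2.1641, 0.4262) = 8*2.1641^2 + 6*0.4262^2 = 38.5582


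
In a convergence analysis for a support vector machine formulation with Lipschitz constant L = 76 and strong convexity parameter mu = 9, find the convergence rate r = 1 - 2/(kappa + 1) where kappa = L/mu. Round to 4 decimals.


Step 1: Compute the condition number.
kappa = L/mu = 76/9 = 8.4444
Step 2: Compute the convergence rate.
r = 1 - 2/(kappa + 1) = 1 - 2*mu/(L + mu) = (L - mu)/(L + mu) = 67/85 = 0.7882


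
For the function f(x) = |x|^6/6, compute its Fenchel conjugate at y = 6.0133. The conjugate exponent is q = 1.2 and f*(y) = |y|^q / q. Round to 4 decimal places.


The conjugate exponent q satisfies 1/p + 1/q = 1.
p = 6, so q = 6/(6 - 1) = 1.2
|y|^q = 6.0133^1.2 = 8.6087
f*(6.0133) = 8.6087 / 1.2 = 7.1739


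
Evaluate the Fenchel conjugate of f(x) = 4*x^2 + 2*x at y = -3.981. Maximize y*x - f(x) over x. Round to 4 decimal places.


f*(y) = sup_x {y*x - a*x^2 - b*x} = sup_x {(y-b)*x - a*x^2}
FOC: (y - b) - 2a*x = 0 => x* = (y - b)/(2a)
x* = (-3.981 - 2)/(2*4) = -0.7476
f*(-3.981) = (y-b)^2/(4a) = (-3.981 - 2)^2/(4*4)
= 35.7724/16 = 2.2358


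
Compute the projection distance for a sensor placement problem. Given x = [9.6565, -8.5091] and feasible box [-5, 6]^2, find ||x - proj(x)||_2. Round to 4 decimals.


Project each component onto [-5, 6].
clip(9.6565) = 6.0, clip(-8.5091) = -5.0
Projection = [6.0, -5.0]
Squared diffs: [13.37, 12.3138]
Distance = sqrt(25.6838) = 5.0679


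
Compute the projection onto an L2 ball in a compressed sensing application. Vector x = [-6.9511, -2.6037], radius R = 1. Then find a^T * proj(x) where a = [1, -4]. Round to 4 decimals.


Step 1: Compute ||x|| (intermediates to 6 decimals).
||x|| = sqrt((-6.9511)^2 + (-2.6037)^2) = 7.422738
Step 2: Project.
Since ||x|| > R, scale = R/||x|| = 1/7.422738 = 0.134721, proj(x) = scale * x
proj(x) = [-0.936459, -0.350773]
Step 3: Dot product.
a^T * proj(x) = 1*(-0.936459) - 4*(-0.350773) = 0.4666


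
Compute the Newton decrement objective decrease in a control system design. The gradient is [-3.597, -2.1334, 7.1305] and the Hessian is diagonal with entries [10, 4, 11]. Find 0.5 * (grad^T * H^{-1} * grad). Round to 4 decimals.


Step 1: H is diagonal, so H^(-1) * g = [-0.3597, -0.5334, 0.6482].
Step 2: g^T H^(-1) g = sum_i g_i^2 / H_ii
  = (-3.597)^2/10 + (-2.1334)^2/4 + (7.1305)^2/11
  = 1.2938 + 1.1378 + 4.6222 = 7.0539
Step 3: Objective decrease = 0.5 * g^T H^(-1) g = 3.5269


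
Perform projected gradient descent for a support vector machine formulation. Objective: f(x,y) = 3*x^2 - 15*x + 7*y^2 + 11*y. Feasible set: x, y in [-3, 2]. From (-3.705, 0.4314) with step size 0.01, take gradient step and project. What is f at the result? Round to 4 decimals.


Step 1: Compute gradient at (-3.705, 0.4314).
grad_x = 2*3*-3.705 - 15 = -37.23
grad_y = 2*7*0.4314 + 11 = 17.0396
Step 2: Gradient step.
x_raw = -3.705 - 0.01*-37.23 = -3.3327
y_raw = 0.4314 - 0.01*17.0396 = 0.261
Step 3: Project onto [-3, 2].
x_proj = clip(-3.3327) = -3.0
y_proj = clip(0.261) = 0.261
Step 4: Evaluate f.
f(-3.0, 0.261) = 75.3479


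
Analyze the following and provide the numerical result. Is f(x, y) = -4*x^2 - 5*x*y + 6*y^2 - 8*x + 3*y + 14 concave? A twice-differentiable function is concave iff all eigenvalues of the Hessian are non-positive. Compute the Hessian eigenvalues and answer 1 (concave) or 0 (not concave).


The Hessian of f(x,y) = -4*x^2 - 5*x*y + 6*y^2 - 8*x + 3*y + 14 is:
H = [[-8, -5], [-5, 12]]
Trace = -8 + 12 = 4
Determinant = -8*12 - (-5)^2 = -121
Discriminant = (4)^2 - 4*-121 = 500.0
Eigenvalues: lambda_1 = -9.1803, lambda_2 = 13.1803
The function is not concave.

0


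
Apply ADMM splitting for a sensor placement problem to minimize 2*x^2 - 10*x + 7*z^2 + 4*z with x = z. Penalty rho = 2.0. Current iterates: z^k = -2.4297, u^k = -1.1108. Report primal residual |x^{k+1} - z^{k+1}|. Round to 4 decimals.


ADMM iteration with rho = 2.0, z^k = -2.4297, u^k = -1.1108
Step 1: x-update.
Minimize 2*x^2 - 10*x + (2.0/2)*(x + 2.4297 - 1.1108)^2
FOC: (2*2 + 2.0)*x = 10 + 2.0*(-2.4297 + 1.1108)
x^{k+1} = 1.227
Step 2: z-update.
Minimize 7*z^2 + 4*z + (2.0/2)*(1.227 - z - 1.1108)^2
FOC: (2*7 + 2.0)*z = -4 + 2.0*(1.227 - 1.1108)
z^{k+1} = -0.2355
Step 3: u-update.
u^{k+1} = -1.1108 + 1.227 + 0.2355 = 0.3517
Step 4: Primal residual = |1.227 + 0.2355| = 1.4625


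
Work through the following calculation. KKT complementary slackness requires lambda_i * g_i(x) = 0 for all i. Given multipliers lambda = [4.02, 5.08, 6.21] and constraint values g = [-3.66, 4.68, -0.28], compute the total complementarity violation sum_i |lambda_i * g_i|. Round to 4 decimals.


KKT complementary slackness check:
lambda_1 * g_1 = 4.02 * -3.66 = -14.7132
lambda_2 * g_2 = 5.08 * 4.68 = 23.7744
lambda_3 * g_3 = 6.21 * -0.28 = -1.7388
Total violation = 14.7132 + 23.7744 + 1.7388 = 40.2264


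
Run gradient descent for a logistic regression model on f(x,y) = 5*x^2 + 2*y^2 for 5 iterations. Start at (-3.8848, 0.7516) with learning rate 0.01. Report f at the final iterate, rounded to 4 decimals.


Gradient descent on f(x,y) = 5*x^2 + 2*y^2.
Starting point: (-3.8848, 0.7516), alpha = 0.01
Step 1: grad_x = 2*5*-3.8848 = -38.848, grad_y = 2*2*0.7516 = 3.0064
  x_1 = -3.8848 - 0.01*-38.848 = -3.4963
  y_1 = 0.7516 - 0.01*3.0064 = 0.7215
Step 2: grad_x = 2*5*-3.4963 = -34.9632, grad_y = 2*2*0.7215 = 2.8861
  x_2 = -3.4963 - 0.01*-34.9632 = -3.1467
  y_2 = 0.7215 - 0.01*2.8861 = 0.6927
Step 3: grad_x = 2*5*-3.1467 = -31.4669, grad_y = 2*2*0.6927 = 2.7707
  x_3 = -3.1467 - 0.01*-31.4669 = -2.832
  y_3 = 0.6927 - 0.01*2.7707 = 0.665
Step 4: grad_x = 2*5*-2.832 = -28.3202, grad_y = 2*2*0.665 = 2.6599
  x_4 = -2.832 - 0.01*-28.3202 = -2.5488
  y_4 = 0.665 - 0.01*2.6599 = 0.6384
Step 5: grad_x = 2*5*-2.5488 = -25.4882, grad_y = 2*2*0.6384 = 2.5535
  x_5 = -2.5488 - 0.01*-25.4882 = -2.2939
  y_5 = 0.6384 - 0.01*2.5535 = 0.6128
f(-2.2939, 0.6128) = 5*(-2.2939)^2 + 2*0.6128^2 = 27.0618


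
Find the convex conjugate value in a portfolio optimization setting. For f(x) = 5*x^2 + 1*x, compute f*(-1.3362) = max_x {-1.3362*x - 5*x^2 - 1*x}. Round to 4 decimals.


f*(y) = sup_x {y*x - a*x^2 - b*x} = sup_x {(y-b)*x - a*x^2}
FOC: (y - b) - 2a*x = 0 => x* = (y - b)/(2a)
x* = (-1.3362 - 1)/(2*5) = -0.2336
f*(-1.3362) = (y-b)^2/(4a) = (-1.3362 - 1)^2/(4*5)
= 5.4578/20 = 0.2729


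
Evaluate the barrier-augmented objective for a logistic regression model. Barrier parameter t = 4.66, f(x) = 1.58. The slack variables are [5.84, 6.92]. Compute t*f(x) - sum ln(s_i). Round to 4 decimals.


Step 1: Compute log-barrier.
ln values: [1.7647, 1.9344]
phi = -(1.7647 + 1.9344) = -3.6991
Step 2: Compute augmented objective.
t*f(x) = 4.66*1.58 = 7.3628
Total = 7.3628 - 3.6991 = 3.6637


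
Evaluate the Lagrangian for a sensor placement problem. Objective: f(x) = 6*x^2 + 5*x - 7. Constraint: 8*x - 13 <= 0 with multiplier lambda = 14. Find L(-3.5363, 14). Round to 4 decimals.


Step 1: Evaluate f(x).
f(-3.5363) = 6*(-3.5363)^2 + 5*(-3.5363) - 7 = 50.351
Step 2: Evaluate g(x).
g(-3.5363) = 8*-3.5363 - 13 = -41.2904
Step 3: Compute Lagrangian.
L = 50.351 + 14*-41.2904 = -527.7146


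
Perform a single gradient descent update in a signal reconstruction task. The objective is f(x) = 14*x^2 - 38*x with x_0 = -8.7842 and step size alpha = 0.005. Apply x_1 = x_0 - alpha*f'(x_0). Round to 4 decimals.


We compute the gradient at x_0 and apply the update.
f'(x) = 28*x - 38
f'(-8.7842) = 28*-8.7842 - 38 = -283.9576
x_1 = -8.7842 - 0.005*-283.9576 = -7.3644


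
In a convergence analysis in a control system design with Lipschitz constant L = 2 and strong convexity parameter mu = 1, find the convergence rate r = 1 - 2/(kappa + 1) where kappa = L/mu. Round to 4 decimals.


Step 1: Compute the condition number.
kappa = L/mu = 2/1 = 2.0
Step 2: Compute the convergence rate.
r = 1 - 2/(kappa + 1) = 1 - 2*mu/(L + mu) = (L - mu)/(L + mu) = 1/3 = 0.3333


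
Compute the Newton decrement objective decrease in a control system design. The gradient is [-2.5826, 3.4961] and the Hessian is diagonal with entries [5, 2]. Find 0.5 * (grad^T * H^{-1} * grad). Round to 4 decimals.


Step 1: H is diagonal, so H^(-1) * g = [-0.5165, 1.7481].
Step 2: g^T H^(-1) g = sum_i g_i^2 / H_ii
  = (-2.5826)^2/5 + (3.4961)^2/2
  = 1.334 + 6.1114 = 7.4453
Step 3: Objective decrease = 0.5 * g^T H^(-1) g = 3.7227


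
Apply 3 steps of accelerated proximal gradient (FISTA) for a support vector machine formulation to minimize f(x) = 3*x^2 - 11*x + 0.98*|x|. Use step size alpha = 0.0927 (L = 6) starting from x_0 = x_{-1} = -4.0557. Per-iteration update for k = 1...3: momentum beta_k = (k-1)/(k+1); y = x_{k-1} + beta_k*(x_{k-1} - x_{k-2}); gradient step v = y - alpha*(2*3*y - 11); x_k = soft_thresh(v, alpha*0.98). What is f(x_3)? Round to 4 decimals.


FISTA on f(x) = 3*x^2 - 11*x + 0.98*|x|
L = 6, alpha = 0.0927
Iteration 1: beta = 0.0, y = -4.0557 + 0.0*(-4.0557 + 4.0557) = -4.0557
  grad(y) = -35.3342, v = y - alpha*grad = -0.7802
  prox(v) = soft_thresh(-0.7802, 0.0908) = -0.6894
Iteration 2: beta = 0.3333, y = -0.6894 + 0.3333*(-0.6894 + 4.0557) = 0.4327
  grad(y) = -8.4036, v = y - alpha*grad = 1.2117
  prox(v) = soft_thresh(1.2117, 0.0908) = 1.1209
Iteration 3: beta = 0.5, y = 1.1209 + 0.5*(1.1209 + 0.6894) = 2.026
  grad(y) = 1.1562, v = y - alpha*grad = 1.9189
  prox(v) = soft_thresh(1.9189, 0.0908) = 1.828
f(x_3) = 3*1.828^2 - 11*1.828 + 0.98*|1.828| = -8.2918


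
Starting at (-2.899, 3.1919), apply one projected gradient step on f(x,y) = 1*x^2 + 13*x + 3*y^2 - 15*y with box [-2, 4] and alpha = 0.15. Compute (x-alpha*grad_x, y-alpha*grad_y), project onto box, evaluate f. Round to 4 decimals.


Step 1: Compute gradient at (-2.899, 3.1919).
grad_x = 2*1*-2.899 + 13 = 7.202
grad_y = 2*3*3.1919 - 15 = 4.1514
Step 2: Gradient step.
x_raw = -2.899 - 0.15*7.202 = -3.9793
y_raw = 3.1919 - 0.15*4.1514 = 2.5692
Step 3: Project onto [-2, 4].
x_proj = clip(-3.9793) = -2.0
y_proj = clip(2.5692) = 2.5692
Step 4: Evaluate f.
f(-2.0, 2.5692) = -40.7356


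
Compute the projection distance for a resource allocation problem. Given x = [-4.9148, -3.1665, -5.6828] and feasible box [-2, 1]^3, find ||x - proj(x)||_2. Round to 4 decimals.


Project each component onto [-2, 1].
clip(-4.9148) = -2.0, clip(-3.1665) = -2.0, clip(-5.6828) = -2.0
Projection = [-2.0, -2.0, -2.0]
Squared diffs: [8.4961, 1.3607, 13.563]
Distance = sqrt(23.4198) = 4.8394


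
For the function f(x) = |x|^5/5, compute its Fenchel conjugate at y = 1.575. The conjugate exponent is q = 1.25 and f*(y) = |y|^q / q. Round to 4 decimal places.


The conjugate exponent q satisfies 1/p + 1/q = 1.
p = 5, so q = 5/(5 - 1) = 1.25
|y|^q = 1.575^1.25 = 1.7644
f*(1.575) = 1.7644 / 1.25 = 1.4115


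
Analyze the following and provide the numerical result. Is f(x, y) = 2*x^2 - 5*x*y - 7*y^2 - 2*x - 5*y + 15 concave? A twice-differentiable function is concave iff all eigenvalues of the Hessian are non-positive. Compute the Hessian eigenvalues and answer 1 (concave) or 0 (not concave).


The Hessian of f(x,y) = 2*x^2 - 5*x*y - 7*y^2 - 2*x - 5*y + 15 is:
H = [[4, -5], [-5, -14]]
Trace = 4 - 14 = -10
Determinant = 4*-14 - (-5)^2 = -81
Discriminant = (-10)^2 - 4*-81 = 424.0
Eigenvalues: lambda_1 = -15.2956, lambda_2 = 5.2956
The function is not concave.

0


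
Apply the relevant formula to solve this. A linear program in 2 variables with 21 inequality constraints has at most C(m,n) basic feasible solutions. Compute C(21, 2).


Each vertex corresponds to some choice of n active constraints out of m, so the number of vertices is at most C(m, n) = m! / (n!(m-n)!).
m = 21, n = 2
Numerator: 21 * 20
Denominator: 2! = 2
C(21, 2) = 210


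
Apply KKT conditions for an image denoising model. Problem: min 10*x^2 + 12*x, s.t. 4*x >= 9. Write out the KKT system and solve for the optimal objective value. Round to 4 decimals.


Step 1: Try lambda = 0 (constraint inactive).
x_unc = -12/(2*10) = -0.6
Check: 4*-0.6 = -2.4 < 9 -- violated!
Step 2: Constraint must be active: 4*x = 9
x* = 9/4 = 2.25
lambda = (2*10*2.25 + 12)/4 = 14.25
Step 3: Compute optimal value.
f(x*) = 10*2.25^2 + 12*2.25 = 77.625


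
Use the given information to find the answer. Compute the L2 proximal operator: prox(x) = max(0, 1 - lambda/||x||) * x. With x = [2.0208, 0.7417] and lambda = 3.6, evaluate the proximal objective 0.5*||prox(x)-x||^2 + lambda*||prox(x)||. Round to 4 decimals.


Step 1: Compute ||x||.
||x|| = 2.1526
Step 2: Compute scaling factor.
scale = max(0, 1 - 3.6/2.1526) = 0.0
Step 3: prox(x) = [0.0, 0.0]
||prox(x)|| = 0.0
Step 4: Proximal objective.
0.5*||prox-x||^2 = 2.3169
lambda*||prox|| = 0.0
Total = 2.3169


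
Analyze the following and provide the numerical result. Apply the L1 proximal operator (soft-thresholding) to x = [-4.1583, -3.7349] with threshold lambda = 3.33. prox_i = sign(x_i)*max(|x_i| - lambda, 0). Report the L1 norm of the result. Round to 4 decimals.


Soft-thresholding with lambda = 3.33:
prox(-4.1583) = sign(-4.1583)*max(|-4.1583| - 3.33, 0) = -0.8283
prox(-3.7349) = sign(-3.7349)*max(|-3.7349| - 3.33, 0) = -0.4049
prox(x) = [-0.8283, -0.4049]
||prox(x)||_1 = 0.8283 + 0.4049 = 1.2332


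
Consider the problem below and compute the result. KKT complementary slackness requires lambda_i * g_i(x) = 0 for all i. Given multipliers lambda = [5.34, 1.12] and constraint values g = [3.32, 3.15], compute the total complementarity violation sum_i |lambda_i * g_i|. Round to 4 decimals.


KKT complementary slackness check:
lambda_1 * g_1 = 5.34 * 3.32 = 17.7288
lambda_2 * g_2 = 1.12 * 3.15 = 3.528
Total violation = 17.7288 + 3.528 = 21.2568


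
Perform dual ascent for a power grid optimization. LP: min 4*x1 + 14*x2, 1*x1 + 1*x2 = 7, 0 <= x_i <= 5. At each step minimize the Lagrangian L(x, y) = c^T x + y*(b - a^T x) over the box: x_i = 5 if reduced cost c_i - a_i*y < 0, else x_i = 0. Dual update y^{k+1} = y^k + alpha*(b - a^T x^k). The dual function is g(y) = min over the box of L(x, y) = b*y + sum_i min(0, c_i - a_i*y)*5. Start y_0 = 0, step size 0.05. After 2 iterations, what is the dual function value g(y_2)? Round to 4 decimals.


Dual ascent for LP: min 4*x1 + 14*x2, 1*x1 + 1*x2 = 7, 0 <= x_i <= 5
Step 1: y^k = 0.0, reduced costs: (4.0, 14.0)
  x^k = (0.0, 0.0), subgradient = b - a^T x = 7.0
  y^{k+1} = 0.0 + 0.05*7.0 = 0.35
Step 2: y^k = 0.35, reduced costs: (3.65, 13.65)
  x^k = (0.0, 0.0), subgradient = b - a^T x = 7.0
  y^{k+1} = 0.35 + 0.05*7.0 = 0.7
Dual objective at y_2 = 0.7: reduced costs (3.3, 13.3), box minimizer x = (0.0, 0.0)
g(y_2) = b*y + (c1 - a1*y)*x1 + (c2 - a2*y)*x2 = 7*0.7 + 3.3*0.0 + 13.3*0.0 = 4.9 + 0.0 + 0.0 = 4.9


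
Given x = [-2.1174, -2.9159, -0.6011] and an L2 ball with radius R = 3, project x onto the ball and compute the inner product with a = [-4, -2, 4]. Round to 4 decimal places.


Step 1: Compute ||x|| (intermediates to 6 decimals).
||x|| = sqrt((-2.1174)^2 + (-2.9159)^2 + (-0.6011)^2) = 3.653379
Step 2: Project.
Since ||x|| > R, scale = R/||x|| = 3/3.653379 = 0.821158, proj(x) = scale * x
proj(x) = [-1.73872, -2.394415, -0.493598]
Step 3: Dot product.
a^T * proj(x) = -4*(-1.73872) - 2*(-2.394415) + 4*(-0.493598) = 9.7693


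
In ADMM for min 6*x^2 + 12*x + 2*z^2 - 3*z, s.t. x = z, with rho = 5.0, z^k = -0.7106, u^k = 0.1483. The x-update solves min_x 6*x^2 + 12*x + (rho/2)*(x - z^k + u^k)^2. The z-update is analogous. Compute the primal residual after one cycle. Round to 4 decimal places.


ADMM iteration with rho = 5.0, z^k = -0.7106, u^k = 0.1483
Step 1: x-update.
Minimize 6*x^2 + 12*x + (5.0/2)*(x + 0.7106 + 0.1483)^2
FOC: (2*6 + 5.0)*x = -12 + 5.0*(-0.7106 - 0.1483)
x^{k+1} = -0.9585
Step 2: z-update.
Minimize 2*z^2 - 3*z + (5.0/2)*(-0.9585 - z + 0.1483)^2
FOC: (2*2 + 5.0)*z = 3 + 5.0*(-0.9585 + 0.1483)
z^{k+1} = -0.1168
Step 3: u-update.
u^{k+1} = 0.1483 - 0.9585 + 0.1168 = -0.6934
Step 4: Primal residual = |-0.9585 + 0.1168| = 0.8417


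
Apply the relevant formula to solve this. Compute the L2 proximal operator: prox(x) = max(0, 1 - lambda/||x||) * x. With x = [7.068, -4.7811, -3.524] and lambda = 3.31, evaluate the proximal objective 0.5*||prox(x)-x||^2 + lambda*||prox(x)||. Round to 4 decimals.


Step 1: Compute ||x||.
||x|| = 9.2322
Step 2: Compute scaling factor.
scale = max(0, 1 - 3.31/9.2322) = 0.6415
Step 3: prox(x) = [4.5339, -3.0669, -2.2606]
||prox(x)|| = 5.9222
Step 4: Proximal objective.
0.5*||prox-x||^2 = 5.4781
lambda*||prox|| = 19.6025
Total = 25.0806


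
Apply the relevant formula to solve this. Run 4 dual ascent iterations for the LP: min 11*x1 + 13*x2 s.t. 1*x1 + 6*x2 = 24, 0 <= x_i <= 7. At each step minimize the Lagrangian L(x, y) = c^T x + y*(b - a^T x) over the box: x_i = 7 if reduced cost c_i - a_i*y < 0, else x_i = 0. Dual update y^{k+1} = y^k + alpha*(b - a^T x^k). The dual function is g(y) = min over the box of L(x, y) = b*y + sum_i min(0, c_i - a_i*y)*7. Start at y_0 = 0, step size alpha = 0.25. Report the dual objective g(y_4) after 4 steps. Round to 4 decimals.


Dual ascent for LP: min 11*x1 + 13*x2, 1*x1 + 6*x2 = 24, 0 <= x_i <= 7
Step 1: y^k = 0.0, reduced costs: (11.0, 13.0)
  x^k = (0.0, 0.0), subgradient = b - a^T x = 24.0
  y^{k+1} = 0.0 + 0.25*24.0 = 6.0
Step 2: y^k = 6.0, reduced costs: (5.0, -23.0)
  x^k = (0.0, 7.0), subgradient = b - a^T x = -18.0
  y^{k+1} = 6.0 + 0.25*-18.0 = 1.5
Step 3: y^k = 1.5, reduced costs: (9.5, 4.0)
  x^k = (0.0, 0.0), subgradient = b - a^T x = 24.0
  y^{k+1} = 1.5 + 0.25*24.0 = 7.5
Step 4: y^k = 7.5, reduced costs: (3.5, -32.0)
  x^k = (0.0, 7.0), subgradient = b - a^T x = -18.0
  y^{k+1} = 7.5 + 0.25*-18.0 = 3.0
Dual objective at y_4 = 3.0: reduced costs (8.0, -5.0), box minimizer x = (0.0, 7.0)
g(y_4) = b*y + (c1 - a1*y)*x1 + (c2 - a2*y)*x2 = 24*3.0 + 8.0*0.0 + (-5.0)*7.0 = 72.0 + 0.0 - 35.0 = 37.0


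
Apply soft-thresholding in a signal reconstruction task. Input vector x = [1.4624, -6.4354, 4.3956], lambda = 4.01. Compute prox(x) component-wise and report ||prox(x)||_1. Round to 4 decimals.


Soft-thresholding with lambda = 4.01:
prox(1.4624) = sign(1.4624)*max(|1.4624| - 4.01, 0) = 0.0
prox(-6.4354) = sign(-6.4354)*max(|-6.4354| - 4.01, 0) = -2.4254
prox(4.3956) = sign(4.3956)*max(|4.3956| - 4.01, 0) = 0.3856
prox(x) = [0.0, -2.4254, 0.3856]
||prox(x)||_1 = 0.0 + 2.4254 + 0.3856 = 2.811


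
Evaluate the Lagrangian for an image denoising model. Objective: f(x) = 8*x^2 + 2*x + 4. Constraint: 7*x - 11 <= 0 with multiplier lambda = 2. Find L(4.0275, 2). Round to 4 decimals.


Step 1: Evaluate f(x).
f(4.0275) = 8*4.0275^2 + 2*4.0275 + 4 = 141.8211
Step 2: Evaluate g(x).
g(4.0275) = 7*4.0275 - 11 = 17.1925
Step 3: Compute Lagrangian.
L = 141.8211 + 2*17.1925 = 176.2061


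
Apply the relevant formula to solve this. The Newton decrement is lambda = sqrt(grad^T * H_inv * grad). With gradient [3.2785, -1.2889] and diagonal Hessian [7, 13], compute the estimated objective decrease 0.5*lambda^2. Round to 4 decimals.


Step 1: H is diagonal, so H^(-1) * g = [0.4684, -0.0991].
Step 2: g^T H^(-1) g = sum_i g_i^2 / H_ii
  = (3.2785)^2/7 + (-1.2889)^2/13
  = 1.5355 + 0.1278 = 1.6633
Step 3: Objective decrease = 0.5 * g^T H^(-1) g = 0.8316


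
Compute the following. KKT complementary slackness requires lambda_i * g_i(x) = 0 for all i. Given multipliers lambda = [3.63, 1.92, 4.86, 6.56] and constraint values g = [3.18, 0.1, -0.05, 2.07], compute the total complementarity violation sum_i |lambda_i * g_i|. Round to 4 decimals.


KKT complementary slackness check:
lambda_1 * g_1 = 3.63 * 3.18 = 11.5434
lambda_2 * g_2 = 1.92 * 0.1 = 0.192
lambda_3 * g_3 = 4.86 * -0.05 = -0.243
lambda_4 * g_4 = 6.56 * 2.07 = 13.5792
Total violation = 11.5434 + 0.192 + 0.243 + 13.5792 = 25.5576


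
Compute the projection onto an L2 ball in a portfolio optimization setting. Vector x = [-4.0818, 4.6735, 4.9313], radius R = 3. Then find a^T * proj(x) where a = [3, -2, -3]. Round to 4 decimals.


Step 1: Compute ||x|| (intermediates to 6 decimals).
||x|| = sqrt((-4.0818)^2 + 4.6735^2 + 4.9313^2) = 7.925933
Step 2: Project.
Since ||x|| > R, scale = R/||x|| = 3/7.925933 = 0.378504, proj(x) = scale * x
proj(x) = [-1.544978, 1.768938, 1.866517]
Step 3: Dot product.
a^T * proj(x) = 3*(-1.544978) - 2*1.768938 - 3*1.866517 = -13.7724


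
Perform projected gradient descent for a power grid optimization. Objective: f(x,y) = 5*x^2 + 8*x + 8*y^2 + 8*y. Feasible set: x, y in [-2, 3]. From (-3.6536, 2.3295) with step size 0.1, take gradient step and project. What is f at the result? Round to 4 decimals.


Step 1: Compute gradient at (-3.6536, 2.3295).
grad_x = 2*5*-3.6536 + 8 = -28.536
grad_y = 2*8*2.3295 + 8 = 45.272
Step 2: Gradient step.
x_raw = -3.6536 - 0.1*-28.536 = -0.8
y_raw = 2.3295 - 0.1*45.272 = -2.1977
Step 3: Project onto [-2, 3].
x_proj = clip(-0.8) = -0.8
y_proj = clip(-2.1977) = -2.0
Step 4: Evaluate f.
f(-0.8, -2.0) = 12.8


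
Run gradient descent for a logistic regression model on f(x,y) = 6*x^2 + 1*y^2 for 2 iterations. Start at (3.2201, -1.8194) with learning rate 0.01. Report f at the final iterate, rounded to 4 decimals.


Gradient descent on f(x,y) = 6*x^2 + 1*y^2.
Starting point: (3.2201, -1.8194), alpha = 0.01
Step 1: grad_x = 2*6*3.2201 = 38.6412, grad_y = 2*1*-1.8194 = -3.6388
  x_1 = 3.2201 - 0.01*38.6412 = 2.8337
  y_1 = -1.8194 - 0.01*-3.6388 = -1.783
Step 2: grad_x = 2*6*2.8337 = 34.0043, grad_y = 2*1*-1.783 = -3.566
  x_2 = 2.8337 - 0.01*34.0043 = 2.4936
  y_2 = -1.783 - 0.01*-3.566 = -1.7474
f(2.4936, -1.7474) = 6*2.4936^2 + 1*(-1.7474)^2 = 40.3628


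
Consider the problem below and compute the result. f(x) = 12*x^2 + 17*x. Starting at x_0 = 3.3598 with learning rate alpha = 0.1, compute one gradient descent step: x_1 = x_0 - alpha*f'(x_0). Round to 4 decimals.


We compute the gradient at x_0 and apply the update.
f'(x) = 24*x + 17
f'(3.3598) = 24*3.3598 + 17 = 97.6352
x_1 = 3.3598 - 0.1*97.6352 = -6.4037


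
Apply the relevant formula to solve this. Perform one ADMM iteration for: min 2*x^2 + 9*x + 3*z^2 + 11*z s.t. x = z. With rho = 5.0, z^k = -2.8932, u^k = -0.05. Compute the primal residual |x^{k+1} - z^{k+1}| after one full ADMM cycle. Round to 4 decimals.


ADMM iteration with rho = 5.0, z^k = -2.8932, u^k = -0.05
Step 1: x-update.
Minimize 2*x^2 + 9*x + (5.0/2)*(x + 2.8932 - 0.05)^2
FOC: (2*2 + 5.0)*x = -9 + 5.0*(-2.8932 + 0.05)
x^{k+1} = -2.5796
Step 2: z-update.
Minimize 3*z^2 + 11*z + (5.0/2)*(-2.5796 - z - 0.05)^2
FOC: (2*3 + 5.0)*z = -11 + 5.0*(-2.5796 - 0.05)
z^{k+1} = -2.1953
Step 3: u-update.
u^{k+1} = -0.05 - 2.5796 + 2.1953 = -0.4343
Step 4: Primal residual = |-2.5796 + 2.1953| = 0.3843


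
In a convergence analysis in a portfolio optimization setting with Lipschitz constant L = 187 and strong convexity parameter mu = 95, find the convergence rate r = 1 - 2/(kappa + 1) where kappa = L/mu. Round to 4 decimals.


Step 1: Compute the condition number.
kappa = L/mu = 187/95 = 1.9684
Step 2: Compute the convergence rate.
r = 1 - 2/(kappa + 1) = 1 - 2*mu/(L + mu) = (L - mu)/(L + mu) = 92/282 = 0.3262


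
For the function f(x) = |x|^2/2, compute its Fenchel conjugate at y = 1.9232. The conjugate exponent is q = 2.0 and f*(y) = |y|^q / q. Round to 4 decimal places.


The conjugate exponent q satisfies 1/p + 1/q = 1.
p = 2, so q = 2/(2 - 1) = 2.0
|y|^q = 1.9232^2.0 = 3.6987
f*(1.9232) = 3.6987 / 2.0 = 1.8493


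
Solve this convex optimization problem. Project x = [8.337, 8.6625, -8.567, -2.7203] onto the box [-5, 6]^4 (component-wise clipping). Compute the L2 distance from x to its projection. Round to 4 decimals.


Project each component onto [-5, 6].
clip(8.337) = 6.0, clip(8.6625) = 6.0, clip(-8.567) = -5.0, clip(-2.7203) = -2.7203
Projection = [6.0, 6.0, -5.0, -2.7203]
Squared diffs: [5.4616, 7.0889, 12.7235, 0.0]
Distance = sqrt(25.274) = 5.0273


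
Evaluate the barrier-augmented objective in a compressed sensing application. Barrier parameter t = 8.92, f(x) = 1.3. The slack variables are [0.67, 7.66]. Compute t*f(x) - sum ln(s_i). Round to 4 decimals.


Step 1: Compute log-barrier.
ln values: [-0.4005, 2.036]
phi = -(-0.4005 + 2.036) = -1.6355
Step 2: Compute augmented objective.
t*f(x) = 8.92*1.3 = 11.596
Total = 11.596 - 1.6355 = 9.9605


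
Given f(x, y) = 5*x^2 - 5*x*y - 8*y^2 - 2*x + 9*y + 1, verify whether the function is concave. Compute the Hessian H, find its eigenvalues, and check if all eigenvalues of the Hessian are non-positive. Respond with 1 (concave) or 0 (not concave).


The Hessian of f(x,y) = 5*x^2 - 5*x*y - 8*y^2 - 2*x + 9*y + 1 is:
H = [[10, -5], [-5, -16]]
Trace = 10 - 16 = -6
Determinant = 10*-16 - (-5)^2 = -185
Discriminant = (-6)^2 - 4*-185 = 776.0
Eigenvalues: lambda_1 = -16.9284, lambda_2 = 10.9284
The function is not concave.

0


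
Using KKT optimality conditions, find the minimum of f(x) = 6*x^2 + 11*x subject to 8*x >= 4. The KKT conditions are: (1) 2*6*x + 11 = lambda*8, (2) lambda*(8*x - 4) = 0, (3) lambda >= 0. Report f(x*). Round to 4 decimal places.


Step 1: Try lambda = 0 (constraint inactive).
x_unc = -11/(2*6) = -0.9167
Check: 8*-0.9167 = -7.3336 < 4 -- violated!
Step 2: Constraint must be active: 8*x = 4
x* = 4/8 = 0.5
lambda = (2*6*0.5 + 11)/8 = 2.125
Step 3: Compute optimal value.
f(x*) = 6*0.5^2 + 11*0.5 = 7.0


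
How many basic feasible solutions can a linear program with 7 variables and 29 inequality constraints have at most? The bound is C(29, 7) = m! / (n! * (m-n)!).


Each vertex corresponds to some choice of n active constraints out of m, so the number of vertices is at most C(m, n) = m! / (n!(m-n)!).
m = 29, n = 7
Numerator: 29 * 28 * 27 * 26 * 25 * 24 * 23
Denominator: 7! = 5040
C(29, 7) = 1560780


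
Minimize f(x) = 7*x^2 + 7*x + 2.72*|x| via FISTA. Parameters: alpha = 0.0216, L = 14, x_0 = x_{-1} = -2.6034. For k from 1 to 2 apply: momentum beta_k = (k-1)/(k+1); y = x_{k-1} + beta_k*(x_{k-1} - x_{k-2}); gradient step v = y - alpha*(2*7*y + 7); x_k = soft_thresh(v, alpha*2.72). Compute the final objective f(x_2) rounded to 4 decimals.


FISTA on f(x) = 7*x^2 + 7*x + 2.72*|x|
L = 14, alpha = 0.0216
Iteration 1: beta = 0.0, y = -2.6034 + 0.0*(-2.6034 + 2.6034) = -2.6034
  grad(y) = -29.4476, v = y - alpha*grad = -1.9673
  prox(v) = soft_thresh(-1.9673, 0.0588) = -1.9086
Iteration 2: beta = 0.3333, y = -1.9086 + 0.3333*(-1.9086 + 2.6034) = -1.677
  grad(y) = -16.4776, v = y - alpha*grad = -1.3211
  prox(v) = soft_thresh(-1.3211, 0.0588) = -1.2623
f(x_2) = 7*(-1.2623)^2 + 7*(-1.2623) + 2.72*|-1.2623| = 5.7512


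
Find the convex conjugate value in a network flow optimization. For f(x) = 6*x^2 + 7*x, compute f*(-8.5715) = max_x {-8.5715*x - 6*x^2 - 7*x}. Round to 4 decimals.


f*(y) = sup_x {y*x - a*x^2 - b*x} = sup_x {(y-b)*x - a*x^2}
FOC: (y - b) - 2a*x = 0 => x* = (y - b)/(2a)
x* = (-8.5715 - 7)/(2*6) = -1.2976
f*(-8.5715) = (y-b)^2/(4a) = (-8.5715 - 7)^2/(4*6)
= 242.4716/24 = 10.103


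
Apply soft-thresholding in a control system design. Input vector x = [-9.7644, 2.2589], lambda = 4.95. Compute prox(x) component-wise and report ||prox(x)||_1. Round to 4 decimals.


Soft-thresholding with lambda = 4.95:
prox(-9.7644) = sign(-9.7644)*max(|-9.7644| - 4.95, 0) = -4.8144
prox(2.2589) = sign(2.2589)*max(|2.2589| - 4.95, 0) = 0.0
prox(x) = [-4.8144, 0.0]
||prox(x)||_1 = 4.8144 + 0.0 = 4.8144


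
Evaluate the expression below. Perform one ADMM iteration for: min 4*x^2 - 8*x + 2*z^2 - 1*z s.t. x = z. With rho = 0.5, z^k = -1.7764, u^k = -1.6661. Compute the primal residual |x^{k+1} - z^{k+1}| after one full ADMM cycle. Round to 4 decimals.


ADMM iteration with rho = 0.5, z^k = -1.7764, u^k = -1.6661
Step 1: x-update.
Minimize 4*x^2 - 8*x + (0.5/2)*(x + 1.7764 - 1.6661)^2
FOC: (2*4 + 0.5)*x = 8 + 0.5*(-1.7764 + 1.6661)
x^{k+1} = 0.9347
Step 2: z-update.
Minimize 2*z^2 - 1*z + (0.5/2)*(0.9347 - z - 1.6661)^2
FOC: (2*2 + 0.5)*z = 1 + 0.5*(0.9347 - 1.6661)
z^{k+1} = 0.141
Step 3: u-update.
u^{k+1} = -1.6661 + 0.9347 - 0.141 = -0.8724
Step 4: Primal residual = |0.9347 - 0.141| = 0.7937


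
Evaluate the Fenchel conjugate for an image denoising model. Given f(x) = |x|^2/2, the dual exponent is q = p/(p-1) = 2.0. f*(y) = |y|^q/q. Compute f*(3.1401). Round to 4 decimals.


The conjugate exponent q satisfies 1/p + 1/q = 1.
p = 2, so q = 2/(2 - 1) = 2.0
|y|^q = 3.1401^2.0 = 9.8602
f*(3.1401) = 9.8602 / 2.0 = 4.9301


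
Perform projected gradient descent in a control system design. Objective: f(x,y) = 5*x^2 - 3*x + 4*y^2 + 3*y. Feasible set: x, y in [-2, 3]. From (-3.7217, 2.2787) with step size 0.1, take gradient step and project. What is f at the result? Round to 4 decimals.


Step 1: Compute gradient at (-3.7217, 2.2787).
grad_x = 2*5*-3.7217 - 3 = -40.217
grad_y = 2*4*2.2787 + 3 = 21.2296
Step 2: Gradient step.
x_raw = -3.7217 - 0.1*-40.217 = 0.3
y_raw = 2.2787 - 0.1*21.2296 = 0.1557
Step 3: Project onto [-2, 3].
x_proj = clip(0.3) = 0.3
y_proj = clip(0.1557) = 0.1557
Step 4: Evaluate f.
f(0.3, 0.1557) = 0.1142


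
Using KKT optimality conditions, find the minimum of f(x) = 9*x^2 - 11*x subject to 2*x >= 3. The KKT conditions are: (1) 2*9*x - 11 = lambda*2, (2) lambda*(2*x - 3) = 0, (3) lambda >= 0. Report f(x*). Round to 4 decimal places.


Step 1: Try lambda = 0 (constraint inactive).
x_unc = 11/(2*9) = 0.6111
Check: 2*0.6111 = 1.2222 < 3 -- violated!
Step 2: Constraint must be active: 2*x = 3
x* = 3/2 = 1.5
lambda = (2*9*1.5 - 11)/2 = 8.0
Step 3: Compute optimal value.
f(x*) = 9*1.5^2 - 11*1.5 = 3.75


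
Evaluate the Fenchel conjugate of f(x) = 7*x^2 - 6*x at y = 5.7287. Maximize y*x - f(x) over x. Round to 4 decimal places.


f*(y) = sup_x {y*x - a*x^2 - b*x} = sup_x {(y-b)*x - a*x^2}
FOC: (y - b) - 2a*x = 0 => x* = (y - b)/(2a)
x* = (5.7287 + 6)/(2*7) = 0.8378
f*(5.7287) = (y-b)^2/(4a) = (5.7287 + 6)^2/(4*7)
= 137.5624/28 = 4.9129


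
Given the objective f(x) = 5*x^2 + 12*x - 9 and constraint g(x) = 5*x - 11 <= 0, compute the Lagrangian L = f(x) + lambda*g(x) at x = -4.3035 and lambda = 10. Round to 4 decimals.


Step 1: Evaluate f(x).
f(-4.3035) = 5*(-4.3035)^2 + 12*(-4.3035) - 9 = 31.9586
Step 2: Evaluate g(x).
g(-4.3035) = 5*-4.3035 - 11 = -32.5175
Step 3: Compute Lagrangian.
L = 31.9586 + 10*-32.5175 = -293.2164


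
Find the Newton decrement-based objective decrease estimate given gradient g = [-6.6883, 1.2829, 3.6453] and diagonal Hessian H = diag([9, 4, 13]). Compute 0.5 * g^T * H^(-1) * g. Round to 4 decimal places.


Step 1: H is diagonal, so H^(-1) * g = [-0.7431, 0.3207, 0.2804].
Step 2: g^T H^(-1) g = sum_i g_i^2 / H_ii
  = (-6.6883)^2/9 + (1.2829)^2/4 + (3.6453)^2/13
  = 4.9704 + 0.4115 + 1.0222 = 6.404
Step 3: Objective decrease = 0.5 * g^T H^(-1) g = 3.202


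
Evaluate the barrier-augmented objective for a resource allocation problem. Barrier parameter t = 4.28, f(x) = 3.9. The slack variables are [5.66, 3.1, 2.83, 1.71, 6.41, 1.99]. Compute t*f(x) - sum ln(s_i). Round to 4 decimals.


Step 1: Compute log-barrier.
ln values: [1.7334, 1.1314, 1.0403, 0.5365, 1.8579, 0.6881]
phi = -(1.7334 + 1.1314 + 1.0403 + 0.5365 + 1.8579 + 0.6881) = -6.9876
Step 2: Compute augmented objective.
t*f(x) = 4.28*3.9 = 16.692
Total = 16.692 - 6.9876 = 9.7044


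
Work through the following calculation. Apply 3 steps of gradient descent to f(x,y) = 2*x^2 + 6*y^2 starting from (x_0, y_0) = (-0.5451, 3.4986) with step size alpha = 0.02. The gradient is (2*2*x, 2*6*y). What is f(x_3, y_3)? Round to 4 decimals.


Gradient descent on f(x,y) = 2*x^2 + 6*y^2.
Starting point: (-0.5451, 3.4986), alpha = 0.02
Step 1: grad_x = 2*2*-0.5451 = -2.1804, grad_y = 2*6*3.4986 = 41.9832
  x_1 = -0.5451 - 0.02*-2.1804 = -0.5015
  y_1 = 3.4986 - 0.02*41.9832 = 2.6589
Step 2: grad_x = 2*2*-0.5015 = -2.006, grad_y = 2*6*2.6589 = 31.9072
  x_2 = -0.5015 - 0.02*-2.006 = -0.4614
  y_2 = 2.6589 - 0.02*31.9072 = 2.0208
Step 3: grad_x = 2*2*-0.4614 = -1.8455, grad_y = 2*6*2.0208 = 24.2495
  x_3 = -0.4614 - 0.02*-1.8455 = -0.4245
  y_3 = 2.0208 - 0.02*24.2495 = 1.5358
f(-0.4245, 1.5358) = 2*(-0.4245)^2 + 6*1.5358^2 = 14.5125


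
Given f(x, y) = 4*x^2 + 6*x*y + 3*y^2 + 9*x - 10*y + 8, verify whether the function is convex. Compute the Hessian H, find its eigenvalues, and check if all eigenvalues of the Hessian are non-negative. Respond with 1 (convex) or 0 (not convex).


The Hessian of f(x,y) = 4*x^2 + 6*x*y + 3*y^2 + 9*x - 10*y + 8 is:
H = [[8, 6], [6, 6]]
Trace = 8 + 6 = 14
Determinant = 8*6 - (6)^2 = 12
Discriminant = (14)^2 - 4*12 = 148.0
Eigenvalues: lambda_1 = 0.9172, lambda_2 = 13.0828
The function is convex.

1


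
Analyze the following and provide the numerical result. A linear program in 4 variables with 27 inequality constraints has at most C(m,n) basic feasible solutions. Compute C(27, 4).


Each vertex corresponds to some choice of n active constraints out of m, so the number of vertices is at most C(m, n) = m! / (n!(m-n)!).
m = 27, n = 4
Numerator: 27 * 26 * 25 * 24
Denominator: 4! = 24
C(27, 4) = 17550


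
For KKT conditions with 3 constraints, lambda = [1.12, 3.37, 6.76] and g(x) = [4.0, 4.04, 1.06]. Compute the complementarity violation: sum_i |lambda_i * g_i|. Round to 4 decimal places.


KKT complementary slackness check:
lambda_1 * g_1 = 1.12 * 4.0 = 4.48
lambda_2 * g_2 = 3.37 * 4.04 = 13.6148
lambda_3 * g_3 = 6.76 * 1.06 = 7.1656
Total violation = 4.48 + 13.6148 + 7.1656 = 25.2604


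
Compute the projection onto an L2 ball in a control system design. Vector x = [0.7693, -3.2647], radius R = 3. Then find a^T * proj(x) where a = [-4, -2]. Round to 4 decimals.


Step 1: Compute ||x|| (intermediates to 6 decimals).
||x|| = sqrt(0.7693^2 + (-3.2647)^2) = 3.354115
Step 2: Project.
Since ||x|| > R, scale = R/||x|| = 3/3.354115 = 0.894424, proj(x) = scale * x
proj(x) = [0.68808, -2.920026]
Step 3: Dot product.
a^T * proj(x) = -4*0.68808 - 2*(-2.920026) = 3.0877


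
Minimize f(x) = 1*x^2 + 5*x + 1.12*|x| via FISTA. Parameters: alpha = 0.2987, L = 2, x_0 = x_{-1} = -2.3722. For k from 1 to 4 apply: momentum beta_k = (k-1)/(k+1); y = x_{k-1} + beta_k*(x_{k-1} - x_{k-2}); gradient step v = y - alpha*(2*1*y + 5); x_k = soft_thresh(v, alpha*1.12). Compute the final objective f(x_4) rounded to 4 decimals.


FISTA on f(x) = 1*x^2 + 5*x + 1.12*|x|
L = 2, alpha = 0.2987
Iteration 1: beta = 0.0, y = -2.3722 + 0.0*(-2.3722 + 2.3722) = -2.3722
  grad(y) = 0.2556, v = y - alpha*grad = -2.4485
  prox(v) = soft_thresh(-2.4485, 0.3345) = -2.114
Iteration 2: beta = 0.3333, y = -2.114 + 0.3333*(-2.114 + 2.3722) = -2.0279
  grad(y) = 0.9441, v = y - alpha*grad = -2.3099
  prox(v) = soft_thresh(-2.3099, 0.3345) = -1.9754
Iteration 3: beta = 0.5, y = -1.9754 + 0.5*(-1.9754 + 2.114) = -1.9061
  grad(y) = 1.1878, v = y - alpha*grad = -2.2609
  prox(v) = soft_thresh(-2.2609, 0.3345) = -1.9264
Iteration 4: beta = 0.6, y = -1.9264 + 0.6*(-1.9264 + 1.9754) = -1.8969
  grad(y) = 1.2062, v = y - alpha*grad = -2.2572
  prox(v) = soft_thresh(-2.2572, 0.3345) = -1.9227
f(x_4) = 1*(-1.9227)^2 + 5*(-1.9227) + 1.12*|-1.9227| = -3.7633
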